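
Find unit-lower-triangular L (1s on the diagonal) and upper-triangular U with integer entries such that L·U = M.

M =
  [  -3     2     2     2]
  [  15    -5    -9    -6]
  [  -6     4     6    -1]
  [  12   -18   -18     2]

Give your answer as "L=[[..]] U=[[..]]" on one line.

  r1 -= -5·r0 → [0,5,1,4]
  r2 -= 2·r0 → [0,0,2,-5]
  r3 -= -4·r0 → [0,-10,-10,10]
  r2 -= 0·r1 → [0,0,2,-5]
  r3 -= -2·r1 → [0,0,-8,18]
  r3 -= -4·r2 → [0,0,0,-2]

L=[[1,0,0,0],[-5,1,0,0],[2,0,1,0],[-4,-2,-4,1]] U=[[-3,2,2,2],[0,5,1,4],[0,0,2,-5],[0,0,0,-2]]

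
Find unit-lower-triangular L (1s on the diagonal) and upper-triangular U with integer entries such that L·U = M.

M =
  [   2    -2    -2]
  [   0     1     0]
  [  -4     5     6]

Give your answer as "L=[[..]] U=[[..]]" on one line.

  R1 -= 0·R0 → [0,1,0]
  R2 -= -2·R0 → [0,1,2]
  R2 -= 1·R1 → [0,0,2]

L=[[1,0,0],[0,1,0],[-2,1,1]] U=[[2,-2,-2],[0,1,0],[0,0,2]]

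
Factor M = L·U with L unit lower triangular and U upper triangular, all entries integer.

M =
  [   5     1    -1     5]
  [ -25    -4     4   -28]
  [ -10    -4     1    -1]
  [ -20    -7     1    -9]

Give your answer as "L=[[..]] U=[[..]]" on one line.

L=[[1,0,0,0],[-5,1,0,0],[-2,-2,1,0],[-4,-3,2,1]] U=[[5,1,-1,5],[0,1,-1,-3],[0,0,-3,3],[0,0,0,-4]]

  row1 -= -5·row0 → [0,1,-1,-3]
  row2 -= -2·row0 → [0,-2,-1,9]
  row3 -= -4·row0 → [0,-3,-3,11]
  row2 -= -2·row1 → [0,0,-3,3]
  row3 -= -3·row1 → [0,0,-6,2]
  row3 -= 2·row2 → [0,0,0,-4]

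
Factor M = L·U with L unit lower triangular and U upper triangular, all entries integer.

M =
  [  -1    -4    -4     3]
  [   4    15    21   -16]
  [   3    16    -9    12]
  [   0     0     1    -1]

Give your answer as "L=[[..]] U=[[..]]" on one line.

  r1 -= -4·r0 → [0,-1,5,-4]
  r2 -= -3·r0 → [0,4,-21,21]
  r3 -= 0·r0 → [0,0,1,-1]
  r2 -= -4·r1 → [0,0,-1,5]
  r3 -= 0·r1 → [0,0,1,-1]
  r3 -= -1·r2 → [0,0,0,4]

L=[[1,0,0,0],[-4,1,0,0],[-3,-4,1,0],[0,0,-1,1]] U=[[-1,-4,-4,3],[0,-1,5,-4],[0,0,-1,5],[0,0,0,4]]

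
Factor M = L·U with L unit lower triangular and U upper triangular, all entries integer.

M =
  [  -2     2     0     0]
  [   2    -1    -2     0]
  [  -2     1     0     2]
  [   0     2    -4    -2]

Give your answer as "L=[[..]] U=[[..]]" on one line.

L=[[1,0,0,0],[-1,1,0,0],[1,-1,1,0],[0,2,0,1]] U=[[-2,2,0,0],[0,1,-2,0],[0,0,-2,2],[0,0,0,-2]]

  r1 -= -1·r0 → [0,1,-2,0]
  r2 -= 1·r0 → [0,-1,0,2]
  r3 -= 0·r0 → [0,2,-4,-2]
  r2 -= -1·r1 → [0,0,-2,2]
  r3 -= 2·r1 → [0,0,0,-2]
  r3 -= 0·r2 → [0,0,0,-2]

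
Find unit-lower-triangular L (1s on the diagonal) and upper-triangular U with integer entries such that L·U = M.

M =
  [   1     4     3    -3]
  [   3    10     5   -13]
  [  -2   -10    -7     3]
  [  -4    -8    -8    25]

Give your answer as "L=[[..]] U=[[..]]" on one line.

  r1 -= 3·r0 → [0,-2,-4,-4]
  r2 -= -2·r0 → [0,-2,-1,-3]
  r3 -= -4·r0 → [0,8,4,13]
  r2 -= 1·r1 → [0,0,3,1]
  r3 -= -4·r1 → [0,0,-12,-3]
  r3 -= -4·r2 → [0,0,0,1]

L=[[1,0,0,0],[3,1,0,0],[-2,1,1,0],[-4,-4,-4,1]] U=[[1,4,3,-3],[0,-2,-4,-4],[0,0,3,1],[0,0,0,1]]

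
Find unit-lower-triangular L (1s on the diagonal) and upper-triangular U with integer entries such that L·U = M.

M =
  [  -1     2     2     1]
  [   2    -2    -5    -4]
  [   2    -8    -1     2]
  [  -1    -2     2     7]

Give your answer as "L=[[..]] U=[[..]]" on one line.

  R1 -= -2·R0 → [0,2,-1,-2]
  R2 -= -2·R0 → [0,-4,3,4]
  R3 -= 1·R0 → [0,-4,0,6]
  R2 -= -2·R1 → [0,0,1,0]
  R3 -= -2·R1 → [0,0,-2,2]
  R3 -= -2·R2 → [0,0,0,2]

L=[[1,0,0,0],[-2,1,0,0],[-2,-2,1,0],[1,-2,-2,1]] U=[[-1,2,2,1],[0,2,-1,-2],[0,0,1,0],[0,0,0,2]]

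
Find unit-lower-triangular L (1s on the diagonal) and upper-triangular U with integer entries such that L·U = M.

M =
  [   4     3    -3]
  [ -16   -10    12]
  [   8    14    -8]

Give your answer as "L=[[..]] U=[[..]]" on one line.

L=[[1,0,0],[-4,1,0],[2,4,1]] U=[[4,3,-3],[0,2,0],[0,0,-2]]

  row1 -= -4·row0 → [0,2,0]
  row2 -= 2·row0 → [0,8,-2]
  row2 -= 4·row1 → [0,0,-2]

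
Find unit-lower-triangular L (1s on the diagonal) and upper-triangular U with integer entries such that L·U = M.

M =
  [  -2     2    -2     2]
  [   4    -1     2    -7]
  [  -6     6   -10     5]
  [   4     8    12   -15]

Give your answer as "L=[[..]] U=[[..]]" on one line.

L=[[1,0,0,0],[-2,1,0,0],[3,0,1,0],[-2,4,-4,1]] U=[[-2,2,-2,2],[0,3,-2,-3],[0,0,-4,-1],[0,0,0,-3]]

  r1 -= -2·r0 → [0,3,-2,-3]
  r2 -= 3·r0 → [0,0,-4,-1]
  r3 -= -2·r0 → [0,12,8,-11]
  r2 -= 0·r1 → [0,0,-4,-1]
  r3 -= 4·r1 → [0,0,16,1]
  r3 -= -4·r2 → [0,0,0,-3]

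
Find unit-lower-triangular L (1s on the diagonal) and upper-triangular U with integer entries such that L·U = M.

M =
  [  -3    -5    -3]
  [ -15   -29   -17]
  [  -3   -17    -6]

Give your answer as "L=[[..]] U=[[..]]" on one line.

L=[[1,0,0],[5,1,0],[1,3,1]] U=[[-3,-5,-3],[0,-4,-2],[0,0,3]]

  r1 -= 5·r0 → [0,-4,-2]
  r2 -= 1·r0 → [0,-12,-3]
  r2 -= 3·r1 → [0,0,3]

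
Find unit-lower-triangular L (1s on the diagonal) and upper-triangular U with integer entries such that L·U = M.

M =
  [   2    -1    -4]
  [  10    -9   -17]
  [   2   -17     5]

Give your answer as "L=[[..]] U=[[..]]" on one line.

L=[[1,0,0],[5,1,0],[1,4,1]] U=[[2,-1,-4],[0,-4,3],[0,0,-3]]

  r1 -= 5·r0 → [0,-4,3]
  r2 -= 1·r0 → [0,-16,9]
  r2 -= 4·r1 → [0,0,-3]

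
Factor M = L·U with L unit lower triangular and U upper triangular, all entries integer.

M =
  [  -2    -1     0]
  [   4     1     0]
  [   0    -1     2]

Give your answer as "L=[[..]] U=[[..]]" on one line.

  row1 -= -2·row0 → [0,-1,0]
  row2 -= 0·row0 → [0,-1,2]
  row2 -= 1·row1 → [0,0,2]

L=[[1,0,0],[-2,1,0],[0,1,1]] U=[[-2,-1,0],[0,-1,0],[0,0,2]]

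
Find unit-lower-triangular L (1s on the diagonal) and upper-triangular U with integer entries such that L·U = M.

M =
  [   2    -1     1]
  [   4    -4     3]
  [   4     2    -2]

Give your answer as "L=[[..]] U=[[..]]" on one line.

L=[[1,0,0],[2,1,0],[2,-2,1]] U=[[2,-1,1],[0,-2,1],[0,0,-2]]

  row1 -= 2·row0 → [0,-2,1]
  row2 -= 2·row0 → [0,4,-4]
  row2 -= -2·row1 → [0,0,-2]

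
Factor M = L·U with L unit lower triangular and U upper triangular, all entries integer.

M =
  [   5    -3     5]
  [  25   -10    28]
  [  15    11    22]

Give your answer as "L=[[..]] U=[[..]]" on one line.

L=[[1,0,0],[5,1,0],[3,4,1]] U=[[5,-3,5],[0,5,3],[0,0,-5]]

  row1 -= 5·row0 → [0,5,3]
  row2 -= 3·row0 → [0,20,7]
  row2 -= 4·row1 → [0,0,-5]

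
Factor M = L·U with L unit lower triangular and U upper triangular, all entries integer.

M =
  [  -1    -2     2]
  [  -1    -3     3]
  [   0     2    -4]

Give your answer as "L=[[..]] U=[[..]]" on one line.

L=[[1,0,0],[1,1,0],[0,-2,1]] U=[[-1,-2,2],[0,-1,1],[0,0,-2]]

  row1 -= 1·row0 → [0,-1,1]
  row2 -= 0·row0 → [0,2,-4]
  row2 -= -2·row1 → [0,0,-2]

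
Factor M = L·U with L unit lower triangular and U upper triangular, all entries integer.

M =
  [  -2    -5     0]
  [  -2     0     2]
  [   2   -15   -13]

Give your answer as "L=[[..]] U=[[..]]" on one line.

L=[[1,0,0],[1,1,0],[-1,-4,1]] U=[[-2,-5,0],[0,5,2],[0,0,-5]]

  row1 -= 1·row0 → [0,5,2]
  row2 -= -1·row0 → [0,-20,-13]
  row2 -= -4·row1 → [0,0,-5]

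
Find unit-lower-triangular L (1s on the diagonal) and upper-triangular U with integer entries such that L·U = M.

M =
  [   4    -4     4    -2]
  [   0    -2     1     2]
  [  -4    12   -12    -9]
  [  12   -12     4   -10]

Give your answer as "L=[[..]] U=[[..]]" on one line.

L=[[1,0,0,0],[0,1,0,0],[-1,-4,1,0],[3,0,2,1]] U=[[4,-4,4,-2],[0,-2,1,2],[0,0,-4,-3],[0,0,0,2]]

  row1 -= 0·row0 → [0,-2,1,2]
  row2 -= -1·row0 → [0,8,-8,-11]
  row3 -= 3·row0 → [0,0,-8,-4]
  row2 -= -4·row1 → [0,0,-4,-3]
  row3 -= 0·row1 → [0,0,-8,-4]
  row3 -= 2·row2 → [0,0,0,2]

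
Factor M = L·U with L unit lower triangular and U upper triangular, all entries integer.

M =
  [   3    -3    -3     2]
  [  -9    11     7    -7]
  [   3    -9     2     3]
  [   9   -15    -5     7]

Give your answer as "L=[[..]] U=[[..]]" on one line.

  row1 -= -3·row0 → [0,2,-2,-1]
  row2 -= 1·row0 → [0,-6,5,1]
  row3 -= 3·row0 → [0,-6,4,1]
  row2 -= -3·row1 → [0,0,-1,-2]
  row3 -= -3·row1 → [0,0,-2,-2]
  row3 -= 2·row2 → [0,0,0,2]

L=[[1,0,0,0],[-3,1,0,0],[1,-3,1,0],[3,-3,2,1]] U=[[3,-3,-3,2],[0,2,-2,-1],[0,0,-1,-2],[0,0,0,2]]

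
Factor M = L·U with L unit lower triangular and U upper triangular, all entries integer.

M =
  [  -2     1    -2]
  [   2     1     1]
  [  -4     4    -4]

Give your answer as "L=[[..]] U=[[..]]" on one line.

  row1 -= -1·row0 → [0,2,-1]
  row2 -= 2·row0 → [0,2,0]
  row2 -= 1·row1 → [0,0,1]

L=[[1,0,0],[-1,1,0],[2,1,1]] U=[[-2,1,-2],[0,2,-1],[0,0,1]]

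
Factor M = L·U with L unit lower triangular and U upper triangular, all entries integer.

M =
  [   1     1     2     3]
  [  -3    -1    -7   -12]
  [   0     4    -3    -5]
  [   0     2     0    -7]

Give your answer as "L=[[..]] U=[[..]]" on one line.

L=[[1,0,0,0],[-3,1,0,0],[0,2,1,0],[0,1,-1,1]] U=[[1,1,2,3],[0,2,-1,-3],[0,0,-1,1],[0,0,0,-3]]

  row1 -= -3·row0 → [0,2,-1,-3]
  row2 -= 0·row0 → [0,4,-3,-5]
  row3 -= 0·row0 → [0,2,0,-7]
  row2 -= 2·row1 → [0,0,-1,1]
  row3 -= 1·row1 → [0,0,1,-4]
  row3 -= -1·row2 → [0,0,0,-3]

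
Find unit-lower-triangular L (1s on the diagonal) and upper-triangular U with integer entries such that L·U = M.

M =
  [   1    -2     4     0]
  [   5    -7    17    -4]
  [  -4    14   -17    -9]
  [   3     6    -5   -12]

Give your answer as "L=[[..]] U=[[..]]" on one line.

  r1 -= 5·r0 → [0,3,-3,-4]
  r2 -= -4·r0 → [0,6,-1,-9]
  r3 -= 3·r0 → [0,12,-17,-12]
  r2 -= 2·r1 → [0,0,5,-1]
  r3 -= 4·r1 → [0,0,-5,4]
  r3 -= -1·r2 → [0,0,0,3]

L=[[1,0,0,0],[5,1,0,0],[-4,2,1,0],[3,4,-1,1]] U=[[1,-2,4,0],[0,3,-3,-4],[0,0,5,-1],[0,0,0,3]]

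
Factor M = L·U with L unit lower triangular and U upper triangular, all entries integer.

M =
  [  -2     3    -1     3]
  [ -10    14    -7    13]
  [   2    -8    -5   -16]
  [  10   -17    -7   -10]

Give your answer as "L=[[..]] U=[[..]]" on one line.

L=[[1,0,0,0],[5,1,0,0],[-1,5,1,0],[-5,2,-2,1]] U=[[-2,3,-1,3],[0,-1,-2,-2],[0,0,4,-3],[0,0,0,3]]

  r1 -= 5·r0 → [0,-1,-2,-2]
  r2 -= -1·r0 → [0,-5,-6,-13]
  r3 -= -5·r0 → [0,-2,-12,5]
  r2 -= 5·r1 → [0,0,4,-3]
  r3 -= 2·r1 → [0,0,-8,9]
  r3 -= -2·r2 → [0,0,0,3]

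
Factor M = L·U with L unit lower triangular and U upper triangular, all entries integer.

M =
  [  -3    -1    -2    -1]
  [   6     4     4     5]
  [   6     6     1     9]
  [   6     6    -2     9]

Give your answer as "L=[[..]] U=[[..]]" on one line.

L=[[1,0,0,0],[-2,1,0,0],[-2,2,1,0],[-2,2,2,1]] U=[[-3,-1,-2,-1],[0,2,0,3],[0,0,-3,1],[0,0,0,-1]]

  r1 -= -2·r0 → [0,2,0,3]
  r2 -= -2·r0 → [0,4,-3,7]
  r3 -= -2·r0 → [0,4,-6,7]
  r2 -= 2·r1 → [0,0,-3,1]
  r3 -= 2·r1 → [0,0,-6,1]
  r3 -= 2·r2 → [0,0,0,-1]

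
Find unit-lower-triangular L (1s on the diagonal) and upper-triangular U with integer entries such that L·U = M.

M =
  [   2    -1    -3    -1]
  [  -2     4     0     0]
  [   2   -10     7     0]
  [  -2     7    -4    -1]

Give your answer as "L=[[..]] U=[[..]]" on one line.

L=[[1,0,0,0],[-1,1,0,0],[1,-3,1,0],[-1,2,-1,1]] U=[[2,-1,-3,-1],[0,3,-3,-1],[0,0,1,-2],[0,0,0,-2]]

  row1 -= -1·row0 → [0,3,-3,-1]
  row2 -= 1·row0 → [0,-9,10,1]
  row3 -= -1·row0 → [0,6,-7,-2]
  row2 -= -3·row1 → [0,0,1,-2]
  row3 -= 2·row1 → [0,0,-1,0]
  row3 -= -1·row2 → [0,0,0,-2]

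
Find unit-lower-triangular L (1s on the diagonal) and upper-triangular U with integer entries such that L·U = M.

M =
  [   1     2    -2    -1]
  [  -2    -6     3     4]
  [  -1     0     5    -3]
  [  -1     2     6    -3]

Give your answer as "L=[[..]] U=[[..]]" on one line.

L=[[1,0,0,0],[-2,1,0,0],[-1,-1,1,0],[-1,-2,1,1]] U=[[1,2,-2,-1],[0,-2,-1,2],[0,0,2,-2],[0,0,0,2]]

  row1 -= -2·row0 → [0,-2,-1,2]
  row2 -= -1·row0 → [0,2,3,-4]
  row3 -= -1·row0 → [0,4,4,-4]
  row2 -= -1·row1 → [0,0,2,-2]
  row3 -= -2·row1 → [0,0,2,0]
  row3 -= 1·row2 → [0,0,0,2]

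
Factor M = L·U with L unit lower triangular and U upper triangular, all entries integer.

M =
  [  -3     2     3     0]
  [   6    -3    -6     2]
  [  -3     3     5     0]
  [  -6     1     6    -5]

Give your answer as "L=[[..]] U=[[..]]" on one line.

L=[[1,0,0,0],[-2,1,0,0],[1,1,1,0],[2,-3,0,1]] U=[[-3,2,3,0],[0,1,0,2],[0,0,2,-2],[0,0,0,1]]

  row1 -= -2·row0 → [0,1,0,2]
  row2 -= 1·row0 → [0,1,2,0]
  row3 -= 2·row0 → [0,-3,0,-5]
  row2 -= 1·row1 → [0,0,2,-2]
  row3 -= -3·row1 → [0,0,0,1]
  row3 -= 0·row2 → [0,0,0,1]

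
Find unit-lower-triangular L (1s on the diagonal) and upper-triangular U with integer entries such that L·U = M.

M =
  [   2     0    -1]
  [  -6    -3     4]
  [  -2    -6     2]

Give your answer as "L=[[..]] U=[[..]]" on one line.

  R1 -= -3·R0 → [0,-3,1]
  R2 -= -1·R0 → [0,-6,1]
  R2 -= 2·R1 → [0,0,-1]

L=[[1,0,0],[-3,1,0],[-1,2,1]] U=[[2,0,-1],[0,-3,1],[0,0,-1]]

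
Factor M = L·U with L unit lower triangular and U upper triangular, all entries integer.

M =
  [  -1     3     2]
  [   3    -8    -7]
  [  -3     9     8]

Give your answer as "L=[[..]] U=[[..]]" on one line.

  R1 -= -3·R0 → [0,1,-1]
  R2 -= 3·R0 → [0,0,2]
  R2 -= 0·R1 → [0,0,2]

L=[[1,0,0],[-3,1,0],[3,0,1]] U=[[-1,3,2],[0,1,-1],[0,0,2]]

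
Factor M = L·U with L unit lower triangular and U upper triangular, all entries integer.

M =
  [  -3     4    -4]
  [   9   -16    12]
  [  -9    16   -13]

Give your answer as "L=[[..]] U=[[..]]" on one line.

  r1 -= -3·r0 → [0,-4,0]
  r2 -= 3·r0 → [0,4,-1]
  r2 -= -1·r1 → [0,0,-1]

L=[[1,0,0],[-3,1,0],[3,-1,1]] U=[[-3,4,-4],[0,-4,0],[0,0,-1]]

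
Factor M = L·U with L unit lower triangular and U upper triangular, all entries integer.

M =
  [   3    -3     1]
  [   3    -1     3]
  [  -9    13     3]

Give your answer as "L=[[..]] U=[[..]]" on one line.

L=[[1,0,0],[1,1,0],[-3,2,1]] U=[[3,-3,1],[0,2,2],[0,0,2]]

  r1 -= 1·r0 → [0,2,2]
  r2 -= -3·r0 → [0,4,6]
  r2 -= 2·r1 → [0,0,2]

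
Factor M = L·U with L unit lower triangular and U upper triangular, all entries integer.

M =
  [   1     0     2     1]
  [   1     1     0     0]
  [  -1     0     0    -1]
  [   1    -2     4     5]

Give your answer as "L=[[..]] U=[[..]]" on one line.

  R1 -= 1·R0 → [0,1,-2,-1]
  R2 -= -1·R0 → [0,0,2,0]
  R3 -= 1·R0 → [0,-2,2,4]
  R2 -= 0·R1 → [0,0,2,0]
  R3 -= -2·R1 → [0,0,-2,2]
  R3 -= -1·R2 → [0,0,0,2]

L=[[1,0,0,0],[1,1,0,0],[-1,0,1,0],[1,-2,-1,1]] U=[[1,0,2,1],[0,1,-2,-1],[0,0,2,0],[0,0,0,2]]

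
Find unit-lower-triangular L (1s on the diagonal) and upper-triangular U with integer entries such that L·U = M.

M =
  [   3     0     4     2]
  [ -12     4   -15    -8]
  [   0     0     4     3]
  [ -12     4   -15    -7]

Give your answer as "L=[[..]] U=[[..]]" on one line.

L=[[1,0,0,0],[-4,1,0,0],[0,0,1,0],[-4,1,0,1]] U=[[3,0,4,2],[0,4,1,0],[0,0,4,3],[0,0,0,1]]

  r1 -= -4·r0 → [0,4,1,0]
  r2 -= 0·r0 → [0,0,4,3]
  r3 -= -4·r0 → [0,4,1,1]
  r2 -= 0·r1 → [0,0,4,3]
  r3 -= 1·r1 → [0,0,0,1]
  r3 -= 0·r2 → [0,0,0,1]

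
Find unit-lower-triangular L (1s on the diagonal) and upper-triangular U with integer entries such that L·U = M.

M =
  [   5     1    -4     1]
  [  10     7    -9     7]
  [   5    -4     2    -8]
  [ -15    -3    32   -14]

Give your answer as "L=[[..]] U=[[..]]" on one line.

L=[[1,0,0,0],[2,1,0,0],[1,-1,1,0],[-3,0,4,1]] U=[[5,1,-4,1],[0,5,-1,5],[0,0,5,-4],[0,0,0,5]]

  R1 -= 2·R0 → [0,5,-1,5]
  R2 -= 1·R0 → [0,-5,6,-9]
  R3 -= -3·R0 → [0,0,20,-11]
  R2 -= -1·R1 → [0,0,5,-4]
  R3 -= 0·R1 → [0,0,20,-11]
  R3 -= 4·R2 → [0,0,0,5]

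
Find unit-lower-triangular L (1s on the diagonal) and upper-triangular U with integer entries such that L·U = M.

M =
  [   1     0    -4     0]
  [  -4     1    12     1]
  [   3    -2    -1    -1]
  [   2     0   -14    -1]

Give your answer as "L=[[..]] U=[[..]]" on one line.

L=[[1,0,0,0],[-4,1,0,0],[3,-2,1,0],[2,0,-2,1]] U=[[1,0,-4,0],[0,1,-4,1],[0,0,3,1],[0,0,0,1]]

  row1 -= -4·row0 → [0,1,-4,1]
  row2 -= 3·row0 → [0,-2,11,-1]
  row3 -= 2·row0 → [0,0,-6,-1]
  row2 -= -2·row1 → [0,0,3,1]
  row3 -= 0·row1 → [0,0,-6,-1]
  row3 -= -2·row2 → [0,0,0,1]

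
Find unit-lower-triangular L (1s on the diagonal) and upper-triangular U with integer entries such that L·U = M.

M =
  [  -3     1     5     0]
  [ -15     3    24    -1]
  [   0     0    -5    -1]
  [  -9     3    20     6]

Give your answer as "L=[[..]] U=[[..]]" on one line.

L=[[1,0,0,0],[5,1,0,0],[0,0,1,0],[3,0,-1,1]] U=[[-3,1,5,0],[0,-2,-1,-1],[0,0,-5,-1],[0,0,0,5]]

  row1 -= 5·row0 → [0,-2,-1,-1]
  row2 -= 0·row0 → [0,0,-5,-1]
  row3 -= 3·row0 → [0,0,5,6]
  row2 -= 0·row1 → [0,0,-5,-1]
  row3 -= 0·row1 → [0,0,5,6]
  row3 -= -1·row2 → [0,0,0,5]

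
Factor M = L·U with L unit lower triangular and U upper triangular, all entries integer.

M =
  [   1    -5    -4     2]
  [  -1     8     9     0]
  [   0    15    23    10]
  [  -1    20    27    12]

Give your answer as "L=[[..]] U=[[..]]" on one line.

L=[[1,0,0,0],[-1,1,0,0],[0,5,1,0],[-1,5,1,1]] U=[[1,-5,-4,2],[0,3,5,2],[0,0,-2,0],[0,0,0,4]]

  R1 -= -1·R0 → [0,3,5,2]
  R2 -= 0·R0 → [0,15,23,10]
  R3 -= -1·R0 → [0,15,23,14]
  R2 -= 5·R1 → [0,0,-2,0]
  R3 -= 5·R1 → [0,0,-2,4]
  R3 -= 1·R2 → [0,0,0,4]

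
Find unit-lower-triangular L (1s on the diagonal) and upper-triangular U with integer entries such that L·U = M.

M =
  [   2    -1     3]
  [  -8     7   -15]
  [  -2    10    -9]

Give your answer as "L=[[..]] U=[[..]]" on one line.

L=[[1,0,0],[-4,1,0],[-1,3,1]] U=[[2,-1,3],[0,3,-3],[0,0,3]]

  r1 -= -4·r0 → [0,3,-3]
  r2 -= -1·r0 → [0,9,-6]
  r2 -= 3·r1 → [0,0,3]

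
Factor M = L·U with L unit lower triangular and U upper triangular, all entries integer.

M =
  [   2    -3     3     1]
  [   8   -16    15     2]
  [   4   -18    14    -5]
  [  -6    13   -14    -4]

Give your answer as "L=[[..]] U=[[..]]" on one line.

L=[[1,0,0,0],[4,1,0,0],[2,3,1,0],[-3,-1,2,1]] U=[[2,-3,3,1],[0,-4,3,-2],[0,0,-1,-1],[0,0,0,-1]]

  r1 -= 4·r0 → [0,-4,3,-2]
  r2 -= 2·r0 → [0,-12,8,-7]
  r3 -= -3·r0 → [0,4,-5,-1]
  r2 -= 3·r1 → [0,0,-1,-1]
  r3 -= -1·r1 → [0,0,-2,-3]
  r3 -= 2·r2 → [0,0,0,-1]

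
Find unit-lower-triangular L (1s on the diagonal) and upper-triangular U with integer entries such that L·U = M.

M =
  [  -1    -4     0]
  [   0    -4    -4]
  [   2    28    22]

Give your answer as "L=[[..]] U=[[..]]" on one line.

  R1 -= 0·R0 → [0,-4,-4]
  R2 -= -2·R0 → [0,20,22]
  R2 -= -5·R1 → [0,0,2]

L=[[1,0,0],[0,1,0],[-2,-5,1]] U=[[-1,-4,0],[0,-4,-4],[0,0,2]]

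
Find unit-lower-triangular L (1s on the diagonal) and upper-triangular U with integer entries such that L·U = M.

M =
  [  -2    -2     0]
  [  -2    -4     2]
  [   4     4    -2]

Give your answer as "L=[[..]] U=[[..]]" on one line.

L=[[1,0,0],[1,1,0],[-2,0,1]] U=[[-2,-2,0],[0,-2,2],[0,0,-2]]

  r1 -= 1·r0 → [0,-2,2]
  r2 -= -2·r0 → [0,0,-2]
  r2 -= 0·r1 → [0,0,-2]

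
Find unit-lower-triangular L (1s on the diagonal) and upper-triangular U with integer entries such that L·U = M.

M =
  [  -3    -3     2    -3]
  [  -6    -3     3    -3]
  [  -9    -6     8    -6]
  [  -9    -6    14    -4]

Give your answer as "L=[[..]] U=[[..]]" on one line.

  R1 -= 2·R0 → [0,3,-1,3]
  R2 -= 3·R0 → [0,3,2,3]
  R3 -= 3·R0 → [0,3,8,5]
  R2 -= 1·R1 → [0,0,3,0]
  R3 -= 1·R1 → [0,0,9,2]
  R3 -= 3·R2 → [0,0,0,2]

L=[[1,0,0,0],[2,1,0,0],[3,1,1,0],[3,1,3,1]] U=[[-3,-3,2,-3],[0,3,-1,3],[0,0,3,0],[0,0,0,2]]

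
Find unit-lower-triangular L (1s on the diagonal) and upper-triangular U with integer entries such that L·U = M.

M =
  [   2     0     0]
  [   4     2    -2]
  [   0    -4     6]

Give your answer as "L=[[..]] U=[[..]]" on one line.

L=[[1,0,0],[2,1,0],[0,-2,1]] U=[[2,0,0],[0,2,-2],[0,0,2]]

  row1 -= 2·row0 → [0,2,-2]
  row2 -= 0·row0 → [0,-4,6]
  row2 -= -2·row1 → [0,0,2]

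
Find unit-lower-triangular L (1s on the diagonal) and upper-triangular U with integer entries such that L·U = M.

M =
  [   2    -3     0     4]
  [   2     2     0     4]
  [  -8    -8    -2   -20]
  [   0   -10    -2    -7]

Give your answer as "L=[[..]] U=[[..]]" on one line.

  R1 -= 1·R0 → [0,5,0,0]
  R2 -= -4·R0 → [0,-20,-2,-4]
  R3 -= 0·R0 → [0,-10,-2,-7]
  R2 -= -4·R1 → [0,0,-2,-4]
  R3 -= -2·R1 → [0,0,-2,-7]
  R3 -= 1·R2 → [0,0,0,-3]

L=[[1,0,0,0],[1,1,0,0],[-4,-4,1,0],[0,-2,1,1]] U=[[2,-3,0,4],[0,5,0,0],[0,0,-2,-4],[0,0,0,-3]]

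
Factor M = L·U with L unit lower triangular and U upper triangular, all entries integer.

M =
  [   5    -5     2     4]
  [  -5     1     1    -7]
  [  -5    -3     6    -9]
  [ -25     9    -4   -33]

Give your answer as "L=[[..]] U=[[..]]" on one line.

  r1 -= -1·r0 → [0,-4,3,-3]
  r2 -= -1·r0 → [0,-8,8,-5]
  r3 -= -5·r0 → [0,-16,6,-13]
  r2 -= 2·r1 → [0,0,2,1]
  r3 -= 4·r1 → [0,0,-6,-1]
  r3 -= -3·r2 → [0,0,0,2]

L=[[1,0,0,0],[-1,1,0,0],[-1,2,1,0],[-5,4,-3,1]] U=[[5,-5,2,4],[0,-4,3,-3],[0,0,2,1],[0,0,0,2]]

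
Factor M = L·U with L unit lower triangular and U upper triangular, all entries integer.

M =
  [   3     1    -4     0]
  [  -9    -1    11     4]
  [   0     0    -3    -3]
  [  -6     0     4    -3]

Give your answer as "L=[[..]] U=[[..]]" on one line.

L=[[1,0,0,0],[-3,1,0,0],[0,0,1,0],[-2,1,1,1]] U=[[3,1,-4,0],[0,2,-1,4],[0,0,-3,-3],[0,0,0,-4]]

  R1 -= -3·R0 → [0,2,-1,4]
  R2 -= 0·R0 → [0,0,-3,-3]
  R3 -= -2·R0 → [0,2,-4,-3]
  R2 -= 0·R1 → [0,0,-3,-3]
  R3 -= 1·R1 → [0,0,-3,-7]
  R3 -= 1·R2 → [0,0,0,-4]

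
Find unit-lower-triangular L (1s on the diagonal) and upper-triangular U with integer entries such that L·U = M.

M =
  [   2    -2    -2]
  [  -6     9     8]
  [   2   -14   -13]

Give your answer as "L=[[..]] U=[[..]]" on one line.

  row1 -= -3·row0 → [0,3,2]
  row2 -= 1·row0 → [0,-12,-11]
  row2 -= -4·row1 → [0,0,-3]

L=[[1,0,0],[-3,1,0],[1,-4,1]] U=[[2,-2,-2],[0,3,2],[0,0,-3]]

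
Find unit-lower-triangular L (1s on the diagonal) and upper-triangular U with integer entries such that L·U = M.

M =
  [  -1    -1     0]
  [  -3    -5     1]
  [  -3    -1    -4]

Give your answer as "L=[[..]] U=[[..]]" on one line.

  r1 -= 3·r0 → [0,-2,1]
  r2 -= 3·r0 → [0,2,-4]
  r2 -= -1·r1 → [0,0,-3]

L=[[1,0,0],[3,1,0],[3,-1,1]] U=[[-1,-1,0],[0,-2,1],[0,0,-3]]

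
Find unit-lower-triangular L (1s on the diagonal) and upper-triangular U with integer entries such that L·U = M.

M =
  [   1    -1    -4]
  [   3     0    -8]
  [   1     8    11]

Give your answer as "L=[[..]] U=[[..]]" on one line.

  r1 -= 3·r0 → [0,3,4]
  r2 -= 1·r0 → [0,9,15]
  r2 -= 3·r1 → [0,0,3]

L=[[1,0,0],[3,1,0],[1,3,1]] U=[[1,-1,-4],[0,3,4],[0,0,3]]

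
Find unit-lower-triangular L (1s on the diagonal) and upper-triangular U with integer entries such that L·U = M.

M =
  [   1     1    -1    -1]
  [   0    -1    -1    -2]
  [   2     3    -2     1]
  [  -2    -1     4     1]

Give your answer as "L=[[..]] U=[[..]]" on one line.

  R1 -= 0·R0 → [0,-1,-1,-2]
  R2 -= 2·R0 → [0,1,0,3]
  R3 -= -2·R0 → [0,1,2,-1]
  R2 -= -1·R1 → [0,0,-1,1]
  R3 -= -1·R1 → [0,0,1,-3]
  R3 -= -1·R2 → [0,0,0,-2]

L=[[1,0,0,0],[0,1,0,0],[2,-1,1,0],[-2,-1,-1,1]] U=[[1,1,-1,-1],[0,-1,-1,-2],[0,0,-1,1],[0,0,0,-2]]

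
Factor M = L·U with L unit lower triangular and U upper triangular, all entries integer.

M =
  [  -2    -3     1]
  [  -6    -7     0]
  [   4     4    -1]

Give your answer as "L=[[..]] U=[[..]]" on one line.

  R1 -= 3·R0 → [0,2,-3]
  R2 -= -2·R0 → [0,-2,1]
  R2 -= -1·R1 → [0,0,-2]

L=[[1,0,0],[3,1,0],[-2,-1,1]] U=[[-2,-3,1],[0,2,-3],[0,0,-2]]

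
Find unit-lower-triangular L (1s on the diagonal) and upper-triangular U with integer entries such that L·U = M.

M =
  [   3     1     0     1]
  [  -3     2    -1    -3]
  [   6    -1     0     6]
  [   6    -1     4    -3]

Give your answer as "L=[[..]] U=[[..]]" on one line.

L=[[1,0,0,0],[-1,1,0,0],[2,-1,1,0],[2,-1,-3,1]] U=[[3,1,0,1],[0,3,-1,-2],[0,0,-1,2],[0,0,0,-1]]

  row1 -= -1·row0 → [0,3,-1,-2]
  row2 -= 2·row0 → [0,-3,0,4]
  row3 -= 2·row0 → [0,-3,4,-5]
  row2 -= -1·row1 → [0,0,-1,2]
  row3 -= -1·row1 → [0,0,3,-7]
  row3 -= -3·row2 → [0,0,0,-1]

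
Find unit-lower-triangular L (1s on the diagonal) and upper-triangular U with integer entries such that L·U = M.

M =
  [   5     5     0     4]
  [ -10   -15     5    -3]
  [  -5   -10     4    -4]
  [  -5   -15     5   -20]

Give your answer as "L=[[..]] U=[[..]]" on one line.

  r1 -= -2·r0 → [0,-5,5,5]
  r2 -= -1·r0 → [0,-5,4,0]
  r3 -= -1·r0 → [0,-10,5,-16]
  r2 -= 1·r1 → [0,0,-1,-5]
  r3 -= 2·r1 → [0,0,-5,-26]
  r3 -= 5·r2 → [0,0,0,-1]

L=[[1,0,0,0],[-2,1,0,0],[-1,1,1,0],[-1,2,5,1]] U=[[5,5,0,4],[0,-5,5,5],[0,0,-1,-5],[0,0,0,-1]]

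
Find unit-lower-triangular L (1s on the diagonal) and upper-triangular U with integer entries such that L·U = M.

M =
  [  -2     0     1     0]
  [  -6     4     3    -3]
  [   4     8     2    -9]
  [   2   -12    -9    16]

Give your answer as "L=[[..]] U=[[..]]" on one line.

L=[[1,0,0,0],[3,1,0,0],[-2,2,1,0],[-1,-3,-2,1]] U=[[-2,0,1,0],[0,4,0,-3],[0,0,4,-3],[0,0,0,1]]

  row1 -= 3·row0 → [0,4,0,-3]
  row2 -= -2·row0 → [0,8,4,-9]
  row3 -= -1·row0 → [0,-12,-8,16]
  row2 -= 2·row1 → [0,0,4,-3]
  row3 -= -3·row1 → [0,0,-8,7]
  row3 -= -2·row2 → [0,0,0,1]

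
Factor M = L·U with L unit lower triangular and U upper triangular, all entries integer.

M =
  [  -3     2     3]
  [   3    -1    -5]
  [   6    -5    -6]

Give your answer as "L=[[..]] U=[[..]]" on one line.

L=[[1,0,0],[-1,1,0],[-2,-1,1]] U=[[-3,2,3],[0,1,-2],[0,0,-2]]

  r1 -= -1·r0 → [0,1,-2]
  r2 -= -2·r0 → [0,-1,0]
  r2 -= -1·r1 → [0,0,-2]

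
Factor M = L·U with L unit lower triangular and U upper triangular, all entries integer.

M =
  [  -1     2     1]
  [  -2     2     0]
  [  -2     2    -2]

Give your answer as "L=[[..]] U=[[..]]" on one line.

  row1 -= 2·row0 → [0,-2,-2]
  row2 -= 2·row0 → [0,-2,-4]
  row2 -= 1·row1 → [0,0,-2]

L=[[1,0,0],[2,1,0],[2,1,1]] U=[[-1,2,1],[0,-2,-2],[0,0,-2]]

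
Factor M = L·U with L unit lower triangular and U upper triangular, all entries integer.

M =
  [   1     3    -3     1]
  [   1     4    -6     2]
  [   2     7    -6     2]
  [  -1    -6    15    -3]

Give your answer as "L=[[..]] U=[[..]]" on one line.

L=[[1,0,0,0],[1,1,0,0],[2,1,1,0],[-1,-3,1,1]] U=[[1,3,-3,1],[0,1,-3,1],[0,0,3,-1],[0,0,0,2]]

  r1 -= 1·r0 → [0,1,-3,1]
  r2 -= 2·r0 → [0,1,0,0]
  r3 -= -1·r0 → [0,-3,12,-2]
  r2 -= 1·r1 → [0,0,3,-1]
  r3 -= -3·r1 → [0,0,3,1]
  r3 -= 1·r2 → [0,0,0,2]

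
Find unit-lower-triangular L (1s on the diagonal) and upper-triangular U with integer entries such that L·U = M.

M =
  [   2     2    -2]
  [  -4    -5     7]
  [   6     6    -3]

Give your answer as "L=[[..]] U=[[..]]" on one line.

  R1 -= -2·R0 → [0,-1,3]
  R2 -= 3·R0 → [0,0,3]
  R2 -= 0·R1 → [0,0,3]

L=[[1,0,0],[-2,1,0],[3,0,1]] U=[[2,2,-2],[0,-1,3],[0,0,3]]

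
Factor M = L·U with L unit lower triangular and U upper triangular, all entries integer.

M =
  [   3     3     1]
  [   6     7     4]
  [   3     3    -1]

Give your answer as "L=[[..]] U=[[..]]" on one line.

  row1 -= 2·row0 → [0,1,2]
  row2 -= 1·row0 → [0,0,-2]
  row2 -= 0·row1 → [0,0,-2]

L=[[1,0,0],[2,1,0],[1,0,1]] U=[[3,3,1],[0,1,2],[0,0,-2]]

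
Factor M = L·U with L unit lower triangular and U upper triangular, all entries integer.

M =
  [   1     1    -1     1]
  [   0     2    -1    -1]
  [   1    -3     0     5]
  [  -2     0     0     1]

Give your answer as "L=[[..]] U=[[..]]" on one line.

L=[[1,0,0,0],[0,1,0,0],[1,-2,1,0],[-2,1,1,1]] U=[[1,1,-1,1],[0,2,-1,-1],[0,0,-1,2],[0,0,0,2]]

  row1 -= 0·row0 → [0,2,-1,-1]
  row2 -= 1·row0 → [0,-4,1,4]
  row3 -= -2·row0 → [0,2,-2,3]
  row2 -= -2·row1 → [0,0,-1,2]
  row3 -= 1·row1 → [0,0,-1,4]
  row3 -= 1·row2 → [0,0,0,2]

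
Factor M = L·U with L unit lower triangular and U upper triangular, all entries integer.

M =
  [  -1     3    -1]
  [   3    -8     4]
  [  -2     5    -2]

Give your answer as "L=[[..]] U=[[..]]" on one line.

  R1 -= -3·R0 → [0,1,1]
  R2 -= 2·R0 → [0,-1,0]
  R2 -= -1·R1 → [0,0,1]

L=[[1,0,0],[-3,1,0],[2,-1,1]] U=[[-1,3,-1],[0,1,1],[0,0,1]]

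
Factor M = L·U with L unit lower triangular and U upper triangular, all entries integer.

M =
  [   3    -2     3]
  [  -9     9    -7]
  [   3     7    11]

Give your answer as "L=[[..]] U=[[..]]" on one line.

L=[[1,0,0],[-3,1,0],[1,3,1]] U=[[3,-2,3],[0,3,2],[0,0,2]]

  r1 -= -3·r0 → [0,3,2]
  r2 -= 1·r0 → [0,9,8]
  r2 -= 3·r1 → [0,0,2]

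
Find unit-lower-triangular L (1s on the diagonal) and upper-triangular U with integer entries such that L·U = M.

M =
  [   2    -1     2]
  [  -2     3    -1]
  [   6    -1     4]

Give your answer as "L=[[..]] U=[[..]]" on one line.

L=[[1,0,0],[-1,1,0],[3,1,1]] U=[[2,-1,2],[0,2,1],[0,0,-3]]

  r1 -= -1·r0 → [0,2,1]
  r2 -= 3·r0 → [0,2,-2]
  r2 -= 1·r1 → [0,0,-3]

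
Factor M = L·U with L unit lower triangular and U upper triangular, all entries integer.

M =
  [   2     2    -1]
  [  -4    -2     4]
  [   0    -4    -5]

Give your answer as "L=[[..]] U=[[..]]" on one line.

L=[[1,0,0],[-2,1,0],[0,-2,1]] U=[[2,2,-1],[0,2,2],[0,0,-1]]

  row1 -= -2·row0 → [0,2,2]
  row2 -= 0·row0 → [0,-4,-5]
  row2 -= -2·row1 → [0,0,-1]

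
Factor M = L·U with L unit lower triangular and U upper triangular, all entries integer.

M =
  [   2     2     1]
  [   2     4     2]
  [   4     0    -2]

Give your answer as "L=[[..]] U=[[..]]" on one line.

  r1 -= 1·r0 → [0,2,1]
  r2 -= 2·r0 → [0,-4,-4]
  r2 -= -2·r1 → [0,0,-2]

L=[[1,0,0],[1,1,0],[2,-2,1]] U=[[2,2,1],[0,2,1],[0,0,-2]]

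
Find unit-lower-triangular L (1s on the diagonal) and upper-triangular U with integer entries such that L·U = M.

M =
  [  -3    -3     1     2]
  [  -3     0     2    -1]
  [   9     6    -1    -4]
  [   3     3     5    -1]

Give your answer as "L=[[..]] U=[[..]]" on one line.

  R1 -= 1·R0 → [0,3,1,-3]
  R2 -= -3·R0 → [0,-3,2,2]
  R3 -= -1·R0 → [0,0,6,1]
  R2 -= -1·R1 → [0,0,3,-1]
  R3 -= 0·R1 → [0,0,6,1]
  R3 -= 2·R2 → [0,0,0,3]

L=[[1,0,0,0],[1,1,0,0],[-3,-1,1,0],[-1,0,2,1]] U=[[-3,-3,1,2],[0,3,1,-3],[0,0,3,-1],[0,0,0,3]]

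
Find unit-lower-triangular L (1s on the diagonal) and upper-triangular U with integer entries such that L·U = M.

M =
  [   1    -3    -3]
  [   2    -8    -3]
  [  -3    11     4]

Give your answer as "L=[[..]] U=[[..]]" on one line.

L=[[1,0,0],[2,1,0],[-3,-1,1]] U=[[1,-3,-3],[0,-2,3],[0,0,-2]]

  R1 -= 2·R0 → [0,-2,3]
  R2 -= -3·R0 → [0,2,-5]
  R2 -= -1·R1 → [0,0,-2]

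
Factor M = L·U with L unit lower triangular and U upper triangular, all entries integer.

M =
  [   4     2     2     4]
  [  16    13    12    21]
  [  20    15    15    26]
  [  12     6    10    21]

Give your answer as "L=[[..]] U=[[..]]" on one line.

L=[[1,0,0,0],[4,1,0,0],[5,1,1,0],[3,0,4,1]] U=[[4,2,2,4],[0,5,4,5],[0,0,1,1],[0,0,0,5]]

  R1 -= 4·R0 → [0,5,4,5]
  R2 -= 5·R0 → [0,5,5,6]
  R3 -= 3·R0 → [0,0,4,9]
  R2 -= 1·R1 → [0,0,1,1]
  R3 -= 0·R1 → [0,0,4,9]
  R3 -= 4·R2 → [0,0,0,5]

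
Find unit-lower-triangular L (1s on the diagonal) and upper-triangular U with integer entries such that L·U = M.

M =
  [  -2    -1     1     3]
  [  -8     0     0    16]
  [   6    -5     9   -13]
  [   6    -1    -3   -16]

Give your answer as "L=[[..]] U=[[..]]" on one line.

  row1 -= 4·row0 → [0,4,-4,4]
  row2 -= -3·row0 → [0,-8,12,-4]
  row3 -= -3·row0 → [0,-4,0,-7]
  row2 -= -2·row1 → [0,0,4,4]
  row3 -= -1·row1 → [0,0,-4,-3]
  row3 -= -1·row2 → [0,0,0,1]

L=[[1,0,0,0],[4,1,0,0],[-3,-2,1,0],[-3,-1,-1,1]] U=[[-2,-1,1,3],[0,4,-4,4],[0,0,4,4],[0,0,0,1]]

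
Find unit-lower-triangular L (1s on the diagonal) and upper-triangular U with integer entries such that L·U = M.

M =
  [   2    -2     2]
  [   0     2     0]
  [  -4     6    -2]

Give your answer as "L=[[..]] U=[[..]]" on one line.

L=[[1,0,0],[0,1,0],[-2,1,1]] U=[[2,-2,2],[0,2,0],[0,0,2]]

  r1 -= 0·r0 → [0,2,0]
  r2 -= -2·r0 → [0,2,2]
  r2 -= 1·r1 → [0,0,2]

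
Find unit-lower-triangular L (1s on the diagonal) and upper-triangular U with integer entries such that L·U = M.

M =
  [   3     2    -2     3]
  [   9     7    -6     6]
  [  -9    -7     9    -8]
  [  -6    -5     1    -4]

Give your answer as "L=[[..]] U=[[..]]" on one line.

L=[[1,0,0,0],[3,1,0,0],[-3,-1,1,0],[-2,-1,-1,1]] U=[[3,2,-2,3],[0,1,0,-3],[0,0,3,-2],[0,0,0,-3]]

  row1 -= 3·row0 → [0,1,0,-3]
  row2 -= -3·row0 → [0,-1,3,1]
  row3 -= -2·row0 → [0,-1,-3,2]
  row2 -= -1·row1 → [0,0,3,-2]
  row3 -= -1·row1 → [0,0,-3,-1]
  row3 -= -1·row2 → [0,0,0,-3]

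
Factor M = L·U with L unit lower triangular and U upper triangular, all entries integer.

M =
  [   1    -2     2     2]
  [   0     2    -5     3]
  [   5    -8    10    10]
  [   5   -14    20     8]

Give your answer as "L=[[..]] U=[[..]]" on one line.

  row1 -= 0·row0 → [0,2,-5,3]
  row2 -= 5·row0 → [0,2,0,0]
  row3 -= 5·row0 → [0,-4,10,-2]
  row2 -= 1·row1 → [0,0,5,-3]
  row3 -= -2·row1 → [0,0,0,4]
  row3 -= 0·row2 → [0,0,0,4]

L=[[1,0,0,0],[0,1,0,0],[5,1,1,0],[5,-2,0,1]] U=[[1,-2,2,2],[0,2,-5,3],[0,0,5,-3],[0,0,0,4]]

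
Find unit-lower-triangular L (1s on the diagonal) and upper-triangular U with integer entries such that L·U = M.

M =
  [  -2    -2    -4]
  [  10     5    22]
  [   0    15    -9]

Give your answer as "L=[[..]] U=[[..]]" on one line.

L=[[1,0,0],[-5,1,0],[0,-3,1]] U=[[-2,-2,-4],[0,-5,2],[0,0,-3]]

  R1 -= -5·R0 → [0,-5,2]
  R2 -= 0·R0 → [0,15,-9]
  R2 -= -3·R1 → [0,0,-3]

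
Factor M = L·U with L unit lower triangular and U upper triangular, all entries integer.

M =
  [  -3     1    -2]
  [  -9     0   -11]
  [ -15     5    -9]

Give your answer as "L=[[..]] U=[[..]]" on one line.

L=[[1,0,0],[3,1,0],[5,0,1]] U=[[-3,1,-2],[0,-3,-5],[0,0,1]]

  r1 -= 3·r0 → [0,-3,-5]
  r2 -= 5·r0 → [0,0,1]
  r2 -= 0·r1 → [0,0,1]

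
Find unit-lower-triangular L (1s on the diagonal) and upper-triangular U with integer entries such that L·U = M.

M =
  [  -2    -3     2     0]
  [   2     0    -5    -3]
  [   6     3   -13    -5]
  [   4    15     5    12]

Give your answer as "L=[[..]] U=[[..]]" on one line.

L=[[1,0,0,0],[-1,1,0,0],[-3,2,1,0],[-2,-3,0,1]] U=[[-2,-3,2,0],[0,-3,-3,-3],[0,0,-1,1],[0,0,0,3]]

  R1 -= -1·R0 → [0,-3,-3,-3]
  R2 -= -3·R0 → [0,-6,-7,-5]
  R3 -= -2·R0 → [0,9,9,12]
  R2 -= 2·R1 → [0,0,-1,1]
  R3 -= -3·R1 → [0,0,0,3]
  R3 -= 0·R2 → [0,0,0,3]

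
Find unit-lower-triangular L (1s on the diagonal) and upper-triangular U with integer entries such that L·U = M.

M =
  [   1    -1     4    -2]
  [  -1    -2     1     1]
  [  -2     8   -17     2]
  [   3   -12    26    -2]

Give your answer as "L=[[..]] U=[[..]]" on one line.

L=[[1,0,0,0],[-1,1,0,0],[-2,-2,1,0],[3,3,-1,1]] U=[[1,-1,4,-2],[0,-3,5,-1],[0,0,1,-4],[0,0,0,3]]

  row1 -= -1·row0 → [0,-3,5,-1]
  row2 -= -2·row0 → [0,6,-9,-2]
  row3 -= 3·row0 → [0,-9,14,4]
  row2 -= -2·row1 → [0,0,1,-4]
  row3 -= 3·row1 → [0,0,-1,7]
  row3 -= -1·row2 → [0,0,0,3]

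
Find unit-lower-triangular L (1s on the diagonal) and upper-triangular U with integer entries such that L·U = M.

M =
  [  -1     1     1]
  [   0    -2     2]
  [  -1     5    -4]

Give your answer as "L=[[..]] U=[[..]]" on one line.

L=[[1,0,0],[0,1,0],[1,-2,1]] U=[[-1,1,1],[0,-2,2],[0,0,-1]]

  R1 -= 0·R0 → [0,-2,2]
  R2 -= 1·R0 → [0,4,-5]
  R2 -= -2·R1 → [0,0,-1]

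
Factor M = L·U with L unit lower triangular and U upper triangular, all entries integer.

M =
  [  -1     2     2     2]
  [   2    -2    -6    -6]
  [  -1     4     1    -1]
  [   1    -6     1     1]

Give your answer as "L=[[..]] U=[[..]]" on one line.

L=[[1,0,0,0],[-2,1,0,0],[1,1,1,0],[-1,-2,-1,1]] U=[[-1,2,2,2],[0,2,-2,-2],[0,0,1,-1],[0,0,0,-2]]

  r1 -= -2·r0 → [0,2,-2,-2]
  r2 -= 1·r0 → [0,2,-1,-3]
  r3 -= -1·r0 → [0,-4,3,3]
  r2 -= 1·r1 → [0,0,1,-1]
  r3 -= -2·r1 → [0,0,-1,-1]
  r3 -= -1·r2 → [0,0,0,-2]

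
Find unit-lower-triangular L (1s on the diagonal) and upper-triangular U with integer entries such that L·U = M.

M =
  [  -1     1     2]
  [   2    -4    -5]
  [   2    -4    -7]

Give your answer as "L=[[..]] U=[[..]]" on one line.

L=[[1,0,0],[-2,1,0],[-2,1,1]] U=[[-1,1,2],[0,-2,-1],[0,0,-2]]

  r1 -= -2·r0 → [0,-2,-1]
  r2 -= -2·r0 → [0,-2,-3]
  r2 -= 1·r1 → [0,0,-2]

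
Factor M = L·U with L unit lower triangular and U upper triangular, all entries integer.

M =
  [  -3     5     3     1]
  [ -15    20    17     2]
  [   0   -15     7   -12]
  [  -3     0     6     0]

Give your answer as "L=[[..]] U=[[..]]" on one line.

  row1 -= 5·row0 → [0,-5,2,-3]
  row2 -= 0·row0 → [0,-15,7,-12]
  row3 -= 1·row0 → [0,-5,3,-1]
  row2 -= 3·row1 → [0,0,1,-3]
  row3 -= 1·row1 → [0,0,1,2]
  row3 -= 1·row2 → [0,0,0,5]

L=[[1,0,0,0],[5,1,0,0],[0,3,1,0],[1,1,1,1]] U=[[-3,5,3,1],[0,-5,2,-3],[0,0,1,-3],[0,0,0,5]]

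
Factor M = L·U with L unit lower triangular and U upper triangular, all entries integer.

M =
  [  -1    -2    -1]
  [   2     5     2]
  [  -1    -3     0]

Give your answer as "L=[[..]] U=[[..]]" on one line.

L=[[1,0,0],[-2,1,0],[1,-1,1]] U=[[-1,-2,-1],[0,1,0],[0,0,1]]

  r1 -= -2·r0 → [0,1,0]
  r2 -= 1·r0 → [0,-1,1]
  r2 -= -1·r1 → [0,0,1]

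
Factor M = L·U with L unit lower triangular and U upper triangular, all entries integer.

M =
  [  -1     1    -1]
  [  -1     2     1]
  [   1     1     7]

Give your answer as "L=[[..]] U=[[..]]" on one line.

L=[[1,0,0],[1,1,0],[-1,2,1]] U=[[-1,1,-1],[0,1,2],[0,0,2]]

  row1 -= 1·row0 → [0,1,2]
  row2 -= -1·row0 → [0,2,6]
  row2 -= 2·row1 → [0,0,2]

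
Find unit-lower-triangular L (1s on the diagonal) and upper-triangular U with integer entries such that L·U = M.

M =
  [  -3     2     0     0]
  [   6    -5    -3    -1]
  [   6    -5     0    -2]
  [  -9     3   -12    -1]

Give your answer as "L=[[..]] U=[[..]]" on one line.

  R1 -= -2·R0 → [0,-1,-3,-1]
  R2 -= -2·R0 → [0,-1,0,-2]
  R3 -= 3·R0 → [0,-3,-12,-1]
  R2 -= 1·R1 → [0,0,3,-1]
  R3 -= 3·R1 → [0,0,-3,2]
  R3 -= -1·R2 → [0,0,0,1]

L=[[1,0,0,0],[-2,1,0,0],[-2,1,1,0],[3,3,-1,1]] U=[[-3,2,0,0],[0,-1,-3,-1],[0,0,3,-1],[0,0,0,1]]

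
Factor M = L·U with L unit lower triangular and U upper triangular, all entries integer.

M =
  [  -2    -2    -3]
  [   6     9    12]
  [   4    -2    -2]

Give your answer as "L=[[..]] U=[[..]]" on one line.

  row1 -= -3·row0 → [0,3,3]
  row2 -= -2·row0 → [0,-6,-8]
  row2 -= -2·row1 → [0,0,-2]

L=[[1,0,0],[-3,1,0],[-2,-2,1]] U=[[-2,-2,-3],[0,3,3],[0,0,-2]]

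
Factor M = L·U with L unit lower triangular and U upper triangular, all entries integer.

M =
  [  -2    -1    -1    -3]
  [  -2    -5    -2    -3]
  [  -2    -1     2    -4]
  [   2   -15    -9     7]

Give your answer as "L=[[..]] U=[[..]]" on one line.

  R1 -= 1·R0 → [0,-4,-1,0]
  R2 -= 1·R0 → [0,0,3,-1]
  R3 -= -1·R0 → [0,-16,-10,4]
  R2 -= 0·R1 → [0,0,3,-1]
  R3 -= 4·R1 → [0,0,-6,4]
  R3 -= -2·R2 → [0,0,0,2]

L=[[1,0,0,0],[1,1,0,0],[1,0,1,0],[-1,4,-2,1]] U=[[-2,-1,-1,-3],[0,-4,-1,0],[0,0,3,-1],[0,0,0,2]]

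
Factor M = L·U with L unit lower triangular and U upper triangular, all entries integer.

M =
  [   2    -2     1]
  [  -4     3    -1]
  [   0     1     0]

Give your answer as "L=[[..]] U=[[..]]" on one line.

  R1 -= -2·R0 → [0,-1,1]
  R2 -= 0·R0 → [0,1,0]
  R2 -= -1·R1 → [0,0,1]

L=[[1,0,0],[-2,1,0],[0,-1,1]] U=[[2,-2,1],[0,-1,1],[0,0,1]]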